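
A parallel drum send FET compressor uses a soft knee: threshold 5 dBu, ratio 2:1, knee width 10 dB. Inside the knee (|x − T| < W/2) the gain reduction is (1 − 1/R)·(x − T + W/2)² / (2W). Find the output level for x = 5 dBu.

4.375 dBu

x − T + W/2 = 5 − 5 + 5 = 5.
GR = (1 − 1/2) × 5² / 20 = 0.5 × 25 / 20 = 0.625 dB.
Output = 5 − 0.625 = 4.375 dBu.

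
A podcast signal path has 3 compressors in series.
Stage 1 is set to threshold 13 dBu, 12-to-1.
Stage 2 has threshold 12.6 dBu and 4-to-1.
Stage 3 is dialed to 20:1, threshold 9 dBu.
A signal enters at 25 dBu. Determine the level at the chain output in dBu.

Stage 1: overshoot 12 dB → 12/12 = 1 dB → 14 dBu.
Stage 2: overshoot 1.4 dB → 1.4/4 = 0.35 dB → 12.95 dBu.
Stage 3: 3.95 dB above 9 dBu, reduced 20:1 to 0.1975 dB above → 9.1975 dBu.

9.1975 dBu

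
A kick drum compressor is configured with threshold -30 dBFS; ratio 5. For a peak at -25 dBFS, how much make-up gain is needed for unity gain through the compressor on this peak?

Overshoot 5 dB → 5/5 = 1 dB after compression, so the compressed level is -30 + 1 = -29 dBFS.
Make-up = target − compressed = -25 − (-29) = 4 dB.

4 dB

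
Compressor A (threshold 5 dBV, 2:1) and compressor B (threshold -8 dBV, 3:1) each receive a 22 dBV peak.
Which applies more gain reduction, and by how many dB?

A: 17 dB over, compressed to 8.5 dB over, so 8.5 dB of GR.
B: 30 dB over, compressed to 10 dB over, so 20 dB of GR.
Difference: 11.5 dB in favour of B.

B, by 11.5 dB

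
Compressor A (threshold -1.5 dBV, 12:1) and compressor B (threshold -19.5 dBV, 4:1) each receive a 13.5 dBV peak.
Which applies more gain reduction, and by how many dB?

A: overshoot 15 dB → output overshoot 1.25 dB → GR 13.75 dB.
B: overshoot 33 dB → output overshoot 8.25 dB → GR 24.75 dB.
B reduces 11 dB more.

B, by 11 dB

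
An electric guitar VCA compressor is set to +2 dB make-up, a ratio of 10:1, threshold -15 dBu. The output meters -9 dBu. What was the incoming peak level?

25 dBu

Remove make-up: -9 − 2 = -11 dBu.
That's 4 dB above the -15 dBu threshold.
Input overshoot = R × output overshoot = 40 dB → input = -15 + 40 = 25 dBu.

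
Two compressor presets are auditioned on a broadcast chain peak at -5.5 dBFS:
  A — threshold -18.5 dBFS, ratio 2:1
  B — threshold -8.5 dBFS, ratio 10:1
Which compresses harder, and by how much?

A: overshoot 13 dB → output overshoot 6.5 dB → GR 6.5 dB.
B: overshoot 3 dB → output overshoot 0.3 dB → GR 2.7 dB.
Difference: 3.8 dB in favour of A.

A, by 3.8 dB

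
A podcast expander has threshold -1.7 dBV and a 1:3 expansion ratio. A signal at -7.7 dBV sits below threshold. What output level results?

Below threshold, a 1:3 expander applies gain = (3−1)×(T − x) of attenuation.
(3−1) × 6 = 12 dB, so output = -7.7 − 12 = -19.7 dBV.

-19.7 dBV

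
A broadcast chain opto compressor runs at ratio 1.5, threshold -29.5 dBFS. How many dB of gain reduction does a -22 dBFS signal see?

-22 dBFS exceeds the threshold by 7.5 dB.
After 1.5:1 compression the overshoot becomes 7.5/1.5 = 5 dB.
Gain reduction = 7.5 − 5 = 2.5 dB.

2.5 dB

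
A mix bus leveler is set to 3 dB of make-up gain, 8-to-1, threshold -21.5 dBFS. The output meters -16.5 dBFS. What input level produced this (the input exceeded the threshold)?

-5.5 dBFS

Remove make-up: -16.5 − 3 = -19.5 dBFS.
The compressed level sits -19.5 − (-21.5) = 2 dB over threshold.
Input overshoot = R × output overshoot = 16 dB → input = -21.5 + 16 = -5.5 dBFS.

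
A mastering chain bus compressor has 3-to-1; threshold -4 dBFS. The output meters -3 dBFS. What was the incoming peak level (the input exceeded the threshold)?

That's 1 dB above the -4 dBFS threshold.
Before 3:1 compression the overshoot was 1 × 3 = 3 dB, so input = -4 + 3 = -1 dBFS.

-1 dBFS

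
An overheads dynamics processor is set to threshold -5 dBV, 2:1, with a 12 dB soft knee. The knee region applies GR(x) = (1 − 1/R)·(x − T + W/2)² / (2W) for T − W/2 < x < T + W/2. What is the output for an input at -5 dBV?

-5.75 dBV

x − T + W/2 = -5 − (-5) + 6 = 6.
GR = (1 − 1/2) × 6² / 24 = 0.5 × 36 / 24 = 0.75 dB.
Output = -5 − 0.75 = -5.75 dBV.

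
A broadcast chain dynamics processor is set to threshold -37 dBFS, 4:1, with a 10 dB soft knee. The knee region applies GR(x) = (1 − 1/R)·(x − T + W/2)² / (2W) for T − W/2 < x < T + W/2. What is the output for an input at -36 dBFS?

x − T + W/2 = -36 − (-37) + 5 = 6.
GR = (1 − 1/4) × 6² / 20 = 0.75 × 36 / 20 = 1.35 dB.
Output = -36 − 1.35 = -37.35 dBFS.

-37.35 dBFS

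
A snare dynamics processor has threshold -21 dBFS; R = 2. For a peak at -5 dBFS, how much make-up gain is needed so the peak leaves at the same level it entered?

8 dB

The peak compresses to -21 + 16/2 = -13 dBFS.
To reach -5 dBFS requires -5 − (-13) = 8 dB of make-up.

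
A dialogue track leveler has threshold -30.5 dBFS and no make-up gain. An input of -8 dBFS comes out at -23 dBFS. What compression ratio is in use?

Input overshoot = -8 − (-30.5) = 22.5 dB; output overshoot = -23 − (-30.5) = 7.5 dB.
Ratio = 22.5 / 7.5 = 3.

3:1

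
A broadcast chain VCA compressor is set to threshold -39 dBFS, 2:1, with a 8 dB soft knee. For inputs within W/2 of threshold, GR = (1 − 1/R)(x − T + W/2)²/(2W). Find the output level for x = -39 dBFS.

x − T + W/2 = -39 − (-39) + 4 = 4.
GR = (1 − 1/2) × 4² / 16 = 0.5 × 16 / 16 = 0.5 dB.
Output = -39 − 0.5 = -39.5 dBFS.

-39.5 dBFS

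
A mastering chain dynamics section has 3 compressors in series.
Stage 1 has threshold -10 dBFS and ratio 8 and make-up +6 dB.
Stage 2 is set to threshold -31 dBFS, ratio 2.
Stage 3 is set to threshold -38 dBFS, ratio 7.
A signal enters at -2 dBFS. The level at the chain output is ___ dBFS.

-35 dBFS

Stage 1: 8 dB above -10 dBFS, reduced 8:1 to 1 dB above → -9 dBFS; +6 dB make-up → -3 dBFS.
Stage 2: overshoot 28 dB → 28/2 = 14 dB → -17 dBFS.
Stage 3: overshoot 21 dB → 21/7 = 3 dB → -35 dBFS.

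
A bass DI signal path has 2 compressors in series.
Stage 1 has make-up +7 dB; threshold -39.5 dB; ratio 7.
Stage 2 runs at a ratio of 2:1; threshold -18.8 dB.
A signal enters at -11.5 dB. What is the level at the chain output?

-28.5 dB

Stage 1: 28 dB above -39.5 dB, reduced 7:1 to 4 dB above → -35.5 dB; +7 dB make-up → -28.5 dB.
Stage 2: -28.5 dB is at or below the -18.8 dB threshold — no compression; output -28.5 dB.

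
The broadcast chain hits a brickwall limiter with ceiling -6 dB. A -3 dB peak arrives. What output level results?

The limiter clamps the peak to its -6 dB ceiling.

-6 dB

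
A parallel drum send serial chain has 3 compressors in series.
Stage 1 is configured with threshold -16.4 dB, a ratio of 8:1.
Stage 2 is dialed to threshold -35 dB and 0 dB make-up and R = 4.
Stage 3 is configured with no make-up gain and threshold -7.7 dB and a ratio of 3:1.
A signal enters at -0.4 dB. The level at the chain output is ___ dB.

-29.85 dB

Stage 1: 16 dB above -16.4 dB, reduced 8:1 to 2 dB above → -14.4 dB.
Stage 2: overshoot 20.6 dB → 20.6/4 = 5.15 dB → -29.85 dB.
Stage 3: below threshold (-29.85 ≤ -7.7); passes unchanged; output -29.85 dB.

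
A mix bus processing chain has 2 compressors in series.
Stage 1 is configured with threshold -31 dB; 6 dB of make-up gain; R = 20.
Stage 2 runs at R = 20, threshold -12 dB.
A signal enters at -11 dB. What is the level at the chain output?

Stage 1: 20 dB above -31 dB, reduced 20:1 to 1 dB above → -30 dB; +6 dB make-up → -24 dB.
Stage 2: -24 dB ≤ -12 dB, so stage 2 doesn't engage; output -24 dB.

-24 dB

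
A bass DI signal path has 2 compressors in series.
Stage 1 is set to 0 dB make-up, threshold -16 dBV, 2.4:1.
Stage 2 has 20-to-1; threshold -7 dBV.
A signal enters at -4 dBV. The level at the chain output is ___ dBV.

-11 dBV

Stage 1: overshoot 12 dB → 12/2.4 = 5 dB → -11 dBV.
Stage 2: below threshold (-11 ≤ -7); passes unchanged; output -11 dBV.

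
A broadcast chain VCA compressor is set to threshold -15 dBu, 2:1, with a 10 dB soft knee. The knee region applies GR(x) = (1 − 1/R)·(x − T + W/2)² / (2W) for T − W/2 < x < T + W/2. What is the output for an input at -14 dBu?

x − T + W/2 = -14 − (-15) + 5 = 6.
GR = (1 − 1/2) × 6² / 20 = 0.5 × 36 / 20 = 0.9 dB.
Output = -14 − 0.9 = -14.9 dBu.

-14.9 dBu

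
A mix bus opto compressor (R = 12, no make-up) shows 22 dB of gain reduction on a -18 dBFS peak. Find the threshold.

Gain reduction = -18 − (-40) = 22 dB; output overshoot = GR / (R − 1) = 22 / 11 = 2 dB.
Threshold = output − output overshoot = -40 − 2 = -42 dBFS.

-42 dBFS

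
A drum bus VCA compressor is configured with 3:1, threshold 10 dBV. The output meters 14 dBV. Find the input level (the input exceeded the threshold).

22 dBV

That's 4 dB above the 10 dBV threshold.
Input overshoot = R × output overshoot = 12 dB → input = 10 + 12 = 22 dBV.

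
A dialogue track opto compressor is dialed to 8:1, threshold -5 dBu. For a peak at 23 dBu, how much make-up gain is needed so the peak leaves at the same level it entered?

The peak compresses to -5 + 28/8 = -1.5 dBu.
To reach 23 dBu requires 23 − (-1.5) = 24.5 dB of make-up.

24.5 dB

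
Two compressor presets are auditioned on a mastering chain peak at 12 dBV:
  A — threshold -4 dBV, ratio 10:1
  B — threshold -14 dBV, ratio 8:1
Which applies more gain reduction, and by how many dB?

A: 16 dB over, compressed to 1.6 dB over, so 14.4 dB of GR.
B: 26 dB over, compressed to 3.25 dB over, so 22.75 dB of GR.
B reduces 8.35 dB more.

B, by 8.35 dB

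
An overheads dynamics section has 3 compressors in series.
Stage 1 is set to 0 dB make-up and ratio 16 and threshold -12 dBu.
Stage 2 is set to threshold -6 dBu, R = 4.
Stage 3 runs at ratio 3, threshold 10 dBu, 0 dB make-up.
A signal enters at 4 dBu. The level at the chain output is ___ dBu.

-11 dBu

Stage 1: 4 dBu is 16 dB over -12 dBu; at 16:1 that becomes 1 dB over, giving -11 dBu.
Stage 2: -11 dBu ≤ -6 dBu, so stage 2 doesn't engage; output -11 dBu.
Stage 3: -11 dBu is at or below the 10 dBu threshold — no compression; output -11 dBu.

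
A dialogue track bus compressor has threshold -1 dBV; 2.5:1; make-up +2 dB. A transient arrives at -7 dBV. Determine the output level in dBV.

-7 dBV is 6 dB below the -1 dBV threshold, so no gain reduction is applied.
Make-up gain adds 2 dB: -7 + 2 = -5 dBV.

-5 dBV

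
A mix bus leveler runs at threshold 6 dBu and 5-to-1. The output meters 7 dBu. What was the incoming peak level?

11 dBu

That's 1 dB above the 6 dBu threshold.
Undo the ratio: input overshoot = 1 × 5 = 5 dB, giving input = 11 dBu.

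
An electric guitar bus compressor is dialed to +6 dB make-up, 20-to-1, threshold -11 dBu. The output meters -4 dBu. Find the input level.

Before make-up, the level was -4 − 6 = -10 dBu.
Post-compression overshoot = -10 − (-11) = 1 dB.
Undo the ratio: input overshoot = 1 × 20 = 20 dB, giving input = 9 dBu.

9 dBu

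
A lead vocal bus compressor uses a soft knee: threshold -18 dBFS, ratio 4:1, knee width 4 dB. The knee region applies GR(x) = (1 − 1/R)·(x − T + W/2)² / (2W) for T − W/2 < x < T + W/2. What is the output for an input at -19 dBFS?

x − T + W/2 = -19 − (-18) + 2 = 1.
GR = (1 − 1/4) × 1² / 8 = 0.75 × 1 / 8 = 0.09375 dB.
Output = -19 − 0.09375 = -19.09375 dBFS.

-19.09375 dBFS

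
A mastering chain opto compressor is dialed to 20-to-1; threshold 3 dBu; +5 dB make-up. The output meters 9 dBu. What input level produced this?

Remove make-up: 9 − 5 = 4 dBu.
That's 1 dB above the 3 dBu threshold.
Undo the ratio: input overshoot = 1 × 20 = 20 dB, giving input = 23 dBu.

23 dBu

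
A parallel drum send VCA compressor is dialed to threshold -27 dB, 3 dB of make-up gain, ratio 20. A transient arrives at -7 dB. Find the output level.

Overshoot: -7 − (-27) = 20 dB.
20:1 compression reduces that to 20/20 = 1 dB over.
That puts the output at -26 dB; make-up adds 3 dB, giving -23 dB.

-23 dB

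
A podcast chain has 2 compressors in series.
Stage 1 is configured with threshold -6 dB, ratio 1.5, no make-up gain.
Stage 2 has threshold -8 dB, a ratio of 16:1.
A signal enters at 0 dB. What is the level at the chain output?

-7.625 dB

Stage 1: overshoot 6 dB → 6/1.5 = 4 dB → -2 dB.
Stage 2: 6 dB above -8 dB, reduced 16:1 to 0.375 dB above → -7.625 dB.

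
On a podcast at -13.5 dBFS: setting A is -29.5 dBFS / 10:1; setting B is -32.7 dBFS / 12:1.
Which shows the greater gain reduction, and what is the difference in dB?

A: 16 dB over, compressed to 1.6 dB over, so 14.4 dB of GR.
B: 19.2 dB over, compressed to 1.6 dB over, so 17.6 dB of GR.
Difference: 3.2 dB in favour of B.

B, by 3.2 dB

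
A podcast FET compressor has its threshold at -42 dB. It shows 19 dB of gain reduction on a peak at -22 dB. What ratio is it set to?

Input overshoot = -22 − (-42) = 20 dB.
Output overshoot = 20 − 19 = 1 dB.
Ratio = input overshoot / output overshoot = 20 / 1 = 20.

20:1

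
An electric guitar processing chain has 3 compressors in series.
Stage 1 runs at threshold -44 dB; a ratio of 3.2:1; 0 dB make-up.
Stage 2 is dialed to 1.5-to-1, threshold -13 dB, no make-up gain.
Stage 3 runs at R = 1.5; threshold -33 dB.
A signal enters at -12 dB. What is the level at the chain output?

-34 dB

Stage 1: -12 dB is 32 dB over -44 dB; at 3.2:1 that becomes 10 dB over, giving -34 dB.
Stage 2: below threshold (-34 ≤ -13); passes unchanged; output -34 dB.
Stage 3: below threshold (-34 ≤ -33); passes unchanged; output -34 dB.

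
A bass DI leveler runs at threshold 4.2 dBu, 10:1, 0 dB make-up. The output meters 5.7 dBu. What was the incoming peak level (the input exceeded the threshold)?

The compressed level sits 5.7 − 4.2 = 1.5 dB over threshold.
Undo the ratio: input overshoot = 1.5 × 10 = 15 dB, giving input = 19.2 dBu.

19.2 dBu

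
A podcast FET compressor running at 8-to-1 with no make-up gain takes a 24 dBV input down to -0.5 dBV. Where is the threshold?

-4 dBV

Input is 28 dB above T (since output overshoot × R = input overshoot: (-0.5 − T)·8 = 24 − T gives T = -4 dBV).
Check: -4 + (24 − (-4))/8 = -4 + 3.5 = -0.5 dBV. ✓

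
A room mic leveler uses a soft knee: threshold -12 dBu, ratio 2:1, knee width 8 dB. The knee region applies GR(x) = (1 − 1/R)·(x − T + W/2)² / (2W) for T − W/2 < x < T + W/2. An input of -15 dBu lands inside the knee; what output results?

-15.03125 dBu

x − T + W/2 = -15 − (-12) + 4 = 1.
GR = (1 − 1/2) × 1² / 16 = 0.5 × 1 / 16 = 0.03125 dB.
Output = -15 − 0.03125 = -15.03125 dBu.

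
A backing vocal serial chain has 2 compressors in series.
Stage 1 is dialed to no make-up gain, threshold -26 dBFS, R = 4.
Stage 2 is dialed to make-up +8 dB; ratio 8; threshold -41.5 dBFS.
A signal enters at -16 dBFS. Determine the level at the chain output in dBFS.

-31.25 dBFS

Stage 1: overshoot 10 dB → 10/4 = 2.5 dB → -23.5 dBFS.
Stage 2: 18 dB above -41.5 dBFS, reduced 8:1 to 2.25 dB above → -39.25 dBFS; +8 dB make-up → -31.25 dBFS.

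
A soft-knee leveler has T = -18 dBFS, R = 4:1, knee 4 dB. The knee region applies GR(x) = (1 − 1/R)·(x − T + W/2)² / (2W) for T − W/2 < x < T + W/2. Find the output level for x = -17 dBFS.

x − T + W/2 = -17 − (-18) + 2 = 3.
GR = (1 − 1/4) × 3² / 8 = 0.75 × 9 / 8 = 0.84375 dB.
Output = -17 − 0.84375 = -17.84375 dBFS.

-17.84375 dBFS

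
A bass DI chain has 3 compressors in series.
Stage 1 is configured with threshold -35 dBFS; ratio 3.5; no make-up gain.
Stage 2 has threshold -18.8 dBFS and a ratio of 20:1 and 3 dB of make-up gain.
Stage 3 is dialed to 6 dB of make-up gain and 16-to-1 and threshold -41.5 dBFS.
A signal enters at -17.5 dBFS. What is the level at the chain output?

Stage 1: overshoot 17.5 dB → 17.5/3.5 = 5 dB → -30 dBFS.
Stage 2: -30 dBFS is at or below the -18.8 dBFS threshold — no compression; make-up brings it to -27 dBFS.
Stage 3: 14.5 dB above -41.5 dBFS, reduced 16:1 to 0.90625 dB above → -40.59375 dBFS; +6 dB make-up → -34.59375 dBFS.

-34.59375 dBFS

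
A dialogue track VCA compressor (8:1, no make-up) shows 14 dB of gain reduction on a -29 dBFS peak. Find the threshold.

Input is 16 dB above T (since output overshoot × R = input overshoot: (-43 − T)·8 = -29 − T gives T = -45 dBFS).
Check: -45 + (-29 − (-45))/8 = -45 + 2 = -43 dBFS. ✓

-45 dBFS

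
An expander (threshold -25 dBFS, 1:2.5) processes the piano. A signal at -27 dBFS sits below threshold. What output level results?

Below threshold, a 1:2.5 expander applies gain = (2.5−1)×(T − x) of attenuation.
(2.5−1) × 2 = 3 dB, so output = -27 − 3 = -30 dBFS.

-30 dBFS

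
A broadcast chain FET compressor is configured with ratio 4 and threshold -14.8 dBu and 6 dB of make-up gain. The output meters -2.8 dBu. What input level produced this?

Remove make-up: -2.8 − 6 = -8.8 dBu.
That's 6 dB above the -14.8 dBu threshold.
Undo the ratio: input overshoot = 6 × 4 = 24 dB, giving input = 9.2 dBu.

9.2 dBu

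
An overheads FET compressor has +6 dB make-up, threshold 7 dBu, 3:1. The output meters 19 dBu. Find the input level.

Stripping the +6 dB make-up gives 13 dBu at the gain stage.
Post-compression overshoot = 13 − 7 = 6 dB.
Input overshoot = R × output overshoot = 18 dB → input = 7 + 18 = 25 dBu.

25 dBu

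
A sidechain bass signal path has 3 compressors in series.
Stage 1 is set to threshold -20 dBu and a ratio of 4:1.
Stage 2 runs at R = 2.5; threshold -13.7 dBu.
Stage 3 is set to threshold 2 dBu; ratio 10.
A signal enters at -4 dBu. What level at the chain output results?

Stage 1: -4 dBu is 16 dB over -20 dBu; at 4:1 that becomes 4 dB over, giving -16 dBu.
Stage 2: -16 dBu ≤ -13.7 dBu, so stage 2 doesn't engage; output -16 dBu.
Stage 3: -16 dBu ≤ 2 dBu, so stage 3 doesn't engage; output -16 dBu.

-16 dBu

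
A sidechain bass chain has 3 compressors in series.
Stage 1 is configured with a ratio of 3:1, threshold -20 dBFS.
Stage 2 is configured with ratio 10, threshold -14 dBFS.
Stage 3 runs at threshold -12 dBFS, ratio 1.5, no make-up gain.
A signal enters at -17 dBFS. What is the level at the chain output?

-19 dBFS

Stage 1: overshoot 3 dB → 3/3 = 1 dB → -19 dBFS.
Stage 2: -19 dBFS ≤ -14 dBFS, so stage 2 doesn't engage; output -19 dBFS.
Stage 3: -19 dBFS is at or below the -12 dBFS threshold — no compression; output -19 dBFS.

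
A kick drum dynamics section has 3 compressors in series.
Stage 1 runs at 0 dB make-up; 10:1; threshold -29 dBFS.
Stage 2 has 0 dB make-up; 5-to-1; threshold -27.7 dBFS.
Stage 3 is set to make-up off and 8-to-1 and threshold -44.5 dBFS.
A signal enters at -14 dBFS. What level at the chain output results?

-42.395 dBFS

Stage 1: 15 dB above -29 dBFS, reduced 10:1 to 1.5 dB above → -27.5 dBFS.
Stage 2: 0.2 dB above -27.7 dBFS, reduced 5:1 to 0.04 dB above → -27.66 dBFS.
Stage 3: -27.66 dBFS is 16.84 dB over -44.5 dBFS; at 8:1 that becomes 2.105 dB over, giving -42.395 dBFS.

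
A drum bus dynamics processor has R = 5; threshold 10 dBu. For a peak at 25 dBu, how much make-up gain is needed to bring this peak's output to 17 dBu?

Without make-up, output = threshold + overshoot/5 = 10 + 3 = 13 dBu.
Gap to target: 4 dB.

4 dB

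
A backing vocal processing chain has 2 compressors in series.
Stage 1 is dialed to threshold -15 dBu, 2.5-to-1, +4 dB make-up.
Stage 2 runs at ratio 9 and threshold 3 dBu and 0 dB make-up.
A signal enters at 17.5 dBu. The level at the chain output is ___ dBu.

2 dBu

Stage 1: overshoot 32.5 dB → 32.5/2.5 = 13 dB → -2 dBu; +4 dB make-up → 2 dBu.
Stage 2: 2 dBu is at or below the 3 dBu threshold — no compression; output 2 dBu.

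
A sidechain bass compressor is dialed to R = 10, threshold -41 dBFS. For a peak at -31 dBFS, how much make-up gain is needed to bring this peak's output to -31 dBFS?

Without make-up, output = threshold + overshoot/10 = -41 + 1 = -40 dBFS.
Gap to target: 9 dB.

9 dB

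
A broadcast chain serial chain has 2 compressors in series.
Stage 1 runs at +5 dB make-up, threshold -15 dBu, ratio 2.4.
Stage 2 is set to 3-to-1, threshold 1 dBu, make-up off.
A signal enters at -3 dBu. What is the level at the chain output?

Stage 1: 12 dB above -15 dBu, reduced 2.4:1 to 5 dB above → -10 dBu; +5 dB make-up → -5 dBu.
Stage 2: below threshold (-5 ≤ 1); passes unchanged; output -5 dBu.

-5 dBu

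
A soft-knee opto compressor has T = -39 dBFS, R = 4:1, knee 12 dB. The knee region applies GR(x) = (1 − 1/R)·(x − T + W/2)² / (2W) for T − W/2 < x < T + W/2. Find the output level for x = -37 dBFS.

x − T + W/2 = -37 − (-39) + 6 = 8.
GR = (1 − 1/4) × 8² / 24 = 0.75 × 64 / 24 = 2 dB.
Output = -37 − 2 = -39 dBFS.

-39 dBFS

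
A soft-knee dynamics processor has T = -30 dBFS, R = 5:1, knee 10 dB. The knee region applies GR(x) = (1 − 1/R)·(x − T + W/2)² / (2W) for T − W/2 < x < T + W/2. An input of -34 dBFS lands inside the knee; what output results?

-34.04 dBFS

x − T + W/2 = -34 − (-30) + 5 = 1.
GR = (1 − 1/5) × 1² / 20 = 0.8 × 1 / 20 = 0.04 dB.
Output = -34 − 0.04 = -34.04 dBFS.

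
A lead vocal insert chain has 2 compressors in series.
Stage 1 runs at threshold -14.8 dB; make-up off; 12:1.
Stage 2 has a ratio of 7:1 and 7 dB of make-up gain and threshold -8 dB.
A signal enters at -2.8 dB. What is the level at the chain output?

-6.8 dB

Stage 1: 12 dB above -14.8 dB, reduced 12:1 to 1 dB above → -13.8 dB.
Stage 2: -13.8 dB ≤ -8 dB, so stage 2 doesn't engage; make-up brings it to -6.8 dB.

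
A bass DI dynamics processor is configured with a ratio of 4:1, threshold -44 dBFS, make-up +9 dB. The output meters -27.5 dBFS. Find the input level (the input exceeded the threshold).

-14 dBFS

Remove make-up: -27.5 − 9 = -36.5 dBFS.
That's 7.5 dB above the -44 dBFS threshold.
Input overshoot = R × output overshoot = 30 dB → input = -44 + 30 = -14 dBFS.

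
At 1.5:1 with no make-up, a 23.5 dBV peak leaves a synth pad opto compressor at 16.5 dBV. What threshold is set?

Gain reduction = 23.5 − 16.5 = 7 dB; output overshoot = GR / (R − 1) = 7 / 0.5 = 14 dB.
Threshold = output − output overshoot = 16.5 − 14 = 2.5 dBV.

2.5 dBV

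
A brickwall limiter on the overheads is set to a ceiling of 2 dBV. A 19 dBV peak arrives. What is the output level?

A brickwall limiter is an ∞:1 compressor: any input above the ceiling is clamped to 2 dBV.

2 dBV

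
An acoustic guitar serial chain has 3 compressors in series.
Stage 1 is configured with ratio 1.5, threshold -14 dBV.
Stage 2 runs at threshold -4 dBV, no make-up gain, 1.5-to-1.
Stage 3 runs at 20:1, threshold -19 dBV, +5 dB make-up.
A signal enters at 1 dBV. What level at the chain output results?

Stage 1: 1 dBV is 15 dB over -14 dBV; at 1.5:1 that becomes 10 dB over, giving -4 dBV.
Stage 2: -4 dBV ≤ -4 dBV, so stage 2 doesn't engage; output -4 dBV.
Stage 3: overshoot 15 dB → 15/20 = 0.75 dB → -18.25 dBV; +5 dB make-up → -13.25 dBV.

-13.25 dBV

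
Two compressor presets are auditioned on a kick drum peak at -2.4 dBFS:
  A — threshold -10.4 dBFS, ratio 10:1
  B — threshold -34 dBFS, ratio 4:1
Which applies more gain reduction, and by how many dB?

A: GR = 8 − 8/10 = 7.2 dB.
B: GR = 31.6 − 31.6/4 = 23.7 dB.
B reduces 16.5 dB more.

B, by 16.5 dB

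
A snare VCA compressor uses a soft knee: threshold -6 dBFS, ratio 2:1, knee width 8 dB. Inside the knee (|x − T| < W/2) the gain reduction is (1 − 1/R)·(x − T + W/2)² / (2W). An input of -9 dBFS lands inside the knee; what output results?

-9.03125 dBFS

x − T + W/2 = -9 − (-6) + 4 = 1.
GR = (1 − 1/2) × 1² / 16 = 0.5 × 1 / 16 = 0.03125 dB.
Output = -9 − 0.03125 = -9.03125 dBFS.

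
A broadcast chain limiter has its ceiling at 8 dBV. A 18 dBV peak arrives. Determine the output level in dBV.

At ∞:1, everything above 8 dBV is held at the ceiling.

8 dBV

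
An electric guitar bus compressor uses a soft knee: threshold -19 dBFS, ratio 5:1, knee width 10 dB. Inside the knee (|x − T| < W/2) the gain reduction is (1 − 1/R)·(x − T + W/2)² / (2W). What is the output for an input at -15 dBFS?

-18.24 dBFS

x − T + W/2 = -15 − (-19) + 5 = 9.
GR = (1 − 1/5) × 9² / 20 = 0.8 × 81 / 20 = 3.24 dB.
Output = -15 − 3.24 = -18.24 dBFS.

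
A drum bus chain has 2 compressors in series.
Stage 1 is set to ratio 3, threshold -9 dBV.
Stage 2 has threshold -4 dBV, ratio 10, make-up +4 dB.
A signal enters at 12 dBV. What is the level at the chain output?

Stage 1: overshoot 21 dB → 21/3 = 7 dB → -2 dBV.
Stage 2: overshoot 2 dB → 2/10 = 0.2 dB → -3.8 dBV; +4 dB make-up → 0.2 dBV.

0.2 dBV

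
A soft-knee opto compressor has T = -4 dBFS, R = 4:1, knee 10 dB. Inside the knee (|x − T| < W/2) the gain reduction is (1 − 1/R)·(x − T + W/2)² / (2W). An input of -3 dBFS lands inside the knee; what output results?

x − T + W/2 = -3 − (-4) + 5 = 6.
GR = (1 − 1/4) × 6² / 20 = 0.75 × 36 / 20 = 1.35 dB.
Output = -3 − 1.35 = -4.35 dBFS.

-4.35 dBFS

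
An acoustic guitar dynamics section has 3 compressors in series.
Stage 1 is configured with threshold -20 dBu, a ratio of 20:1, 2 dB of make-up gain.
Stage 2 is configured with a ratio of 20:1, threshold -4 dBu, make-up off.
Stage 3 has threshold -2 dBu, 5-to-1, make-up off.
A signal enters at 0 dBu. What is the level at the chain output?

Stage 1: 0 dBu is 20 dB over -20 dBu; at 20:1 that becomes 1 dB over, giving -19 dBu; +2 dB make-up → -17 dBu.
Stage 2: -17 dBu ≤ -4 dBu, so stage 2 doesn't engage; output -17 dBu.
Stage 3: -17 dBu is at or below the -2 dBu threshold — no compression; output -17 dBu.

-17 dBu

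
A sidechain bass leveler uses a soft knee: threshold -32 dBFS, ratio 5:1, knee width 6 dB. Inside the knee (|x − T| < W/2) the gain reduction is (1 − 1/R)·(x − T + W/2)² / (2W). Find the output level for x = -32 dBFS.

x − T + W/2 = -32 − (-32) + 3 = 3.
GR = (1 − 1/5) × 3² / 12 = 0.8 × 9 / 12 = 0.6 dB.
Output = -32 − 0.6 = -32.6 dBFS.

-32.6 dBFS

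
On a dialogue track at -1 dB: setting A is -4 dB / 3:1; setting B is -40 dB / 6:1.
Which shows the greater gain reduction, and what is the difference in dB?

A: GR = 3 − 3/3 = 2 dB.
B: GR = 39 − 39/6 = 32.5 dB.
B applies 30.5 dB more gain reduction.

B, by 30.5 dB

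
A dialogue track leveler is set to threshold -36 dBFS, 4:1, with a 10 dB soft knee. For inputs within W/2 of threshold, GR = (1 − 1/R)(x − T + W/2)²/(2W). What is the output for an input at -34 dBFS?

-35.8375 dBFS

x − T + W/2 = -34 − (-36) + 5 = 7.
GR = (1 − 1/4) × 7² / 20 = 0.75 × 49 / 20 = 1.8375 dB.
Output = -34 − 1.8375 = -35.8375 dBFS.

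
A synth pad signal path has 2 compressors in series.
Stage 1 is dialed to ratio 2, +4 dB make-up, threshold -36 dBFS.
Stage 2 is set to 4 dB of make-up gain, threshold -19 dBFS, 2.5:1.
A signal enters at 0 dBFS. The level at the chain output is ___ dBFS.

-13 dBFS

Stage 1: 36 dB above -36 dBFS, reduced 2:1 to 18 dB above → -18 dBFS; +4 dB make-up → -14 dBFS.
Stage 2: -14 dBFS is 5 dB over -19 dBFS; at 2.5:1 that becomes 2 dB over, giving -17 dBFS; +4 dB make-up → -13 dBFS.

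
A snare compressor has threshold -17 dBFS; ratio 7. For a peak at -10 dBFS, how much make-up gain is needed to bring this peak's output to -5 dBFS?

Without make-up, output = threshold + overshoot/7 = -17 + 1 = -16 dBFS.
Gap to target: 11 dB.

11 dB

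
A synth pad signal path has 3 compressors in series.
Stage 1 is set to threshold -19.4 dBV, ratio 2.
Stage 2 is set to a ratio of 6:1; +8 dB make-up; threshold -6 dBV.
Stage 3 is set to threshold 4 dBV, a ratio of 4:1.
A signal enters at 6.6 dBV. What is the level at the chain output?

1.6 dBV

Stage 1: overshoot 26 dB → 26/2 = 13 dB → -6.4 dBV.
Stage 2: below threshold (-6.4 ≤ -6); passes unchanged; make-up brings it to 1.6 dBV.
Stage 3: 1.6 dBV is at or below the 4 dBV threshold — no compression; output 1.6 dBV.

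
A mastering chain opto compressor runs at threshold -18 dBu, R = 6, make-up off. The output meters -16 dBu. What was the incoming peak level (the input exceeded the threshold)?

The compressed level sits -16 − (-18) = 2 dB over threshold.
Undo the ratio: input overshoot = 2 × 6 = 12 dB, giving input = -6 dBu.

-6 dBu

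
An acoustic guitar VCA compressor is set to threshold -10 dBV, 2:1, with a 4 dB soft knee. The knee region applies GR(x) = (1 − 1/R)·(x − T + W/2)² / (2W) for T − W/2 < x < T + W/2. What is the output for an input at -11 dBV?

x − T + W/2 = -11 − (-10) + 2 = 1.
GR = (1 − 1/2) × 1² / 8 = 0.5 × 1 / 8 = 0.0625 dB.
Output = -11 − 0.0625 = -11.0625 dBV.

-11.0625 dBV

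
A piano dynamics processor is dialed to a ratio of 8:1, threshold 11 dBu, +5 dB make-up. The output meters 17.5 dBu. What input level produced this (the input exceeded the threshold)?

Remove make-up: 17.5 − 5 = 12.5 dBu.
The compressed level sits 12.5 − 11 = 1.5 dB over threshold.
Input overshoot = R × output overshoot = 12 dB → input = 11 + 12 = 23 dBu.

23 dBu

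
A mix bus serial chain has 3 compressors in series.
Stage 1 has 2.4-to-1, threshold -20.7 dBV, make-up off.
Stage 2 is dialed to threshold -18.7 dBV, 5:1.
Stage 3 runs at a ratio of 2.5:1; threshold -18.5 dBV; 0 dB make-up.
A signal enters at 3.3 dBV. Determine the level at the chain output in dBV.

-17.94 dBV

Stage 1: 24 dB above -20.7 dBV, reduced 2.4:1 to 10 dB above → -10.7 dBV.
Stage 2: overshoot 8 dB → 8/5 = 1.6 dB → -17.1 dBV.
Stage 3: overshoot 1.4 dB → 1.4/2.5 = 0.56 dB → -17.94 dBV.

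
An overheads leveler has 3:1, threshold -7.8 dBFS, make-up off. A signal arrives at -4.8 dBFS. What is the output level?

Overshoot: -4.8 − (-7.8) = 3 dB.
The 3 dB excess becomes 1 dB after 3:1 reduction.
Output = -7.8 + 1 = -6.8 dBFS.

-6.8 dBFS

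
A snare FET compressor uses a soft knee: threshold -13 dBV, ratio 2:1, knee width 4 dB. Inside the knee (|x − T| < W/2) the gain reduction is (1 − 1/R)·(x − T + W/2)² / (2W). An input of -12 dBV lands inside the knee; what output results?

-12.5625 dBV

x − T + W/2 = -12 − (-13) + 2 = 3.
GR = (1 − 1/2) × 3² / 8 = 0.5 × 9 / 8 = 0.5625 dB.
Output = -12 − 0.5625 = -12.5625 dBV.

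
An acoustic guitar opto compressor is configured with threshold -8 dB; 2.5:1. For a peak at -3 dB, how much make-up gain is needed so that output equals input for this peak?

Without make-up, output = threshold + overshoot/2.5 = -8 + 2 = -6 dB.
Gap to target: 3 dB.

3 dB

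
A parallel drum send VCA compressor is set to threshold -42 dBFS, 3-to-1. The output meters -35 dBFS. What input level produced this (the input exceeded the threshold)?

The compressed level sits -35 − (-42) = 7 dB over threshold.
Before 3:1 compression the overshoot was 7 × 3 = 21 dB, so input = -42 + 21 = -21 dBFS.

-21 dBFS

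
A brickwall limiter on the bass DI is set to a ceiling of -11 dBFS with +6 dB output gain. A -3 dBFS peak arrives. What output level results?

A brickwall limiter is an ∞:1 compressor: any input above the ceiling is clamped to -11 dBFS.
Output gain then adds 6 dB: -11 + 6 = -5 dBFS.

-5 dBFS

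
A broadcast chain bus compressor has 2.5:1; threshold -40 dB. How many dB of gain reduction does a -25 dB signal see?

Overshoot = -25 − (-40) = 15 dB.
After 2.5:1 compression the overshoot becomes 15/2.5 = 6 dB.
Gain reduction = 15 − 6 = 9 dB.

9 dB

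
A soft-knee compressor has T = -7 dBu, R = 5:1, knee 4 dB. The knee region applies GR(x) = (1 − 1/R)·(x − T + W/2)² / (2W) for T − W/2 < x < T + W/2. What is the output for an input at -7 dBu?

-7.4 dBu

x − T + W/2 = -7 − (-7) + 2 = 2.
GR = (1 − 1/5) × 2² / 8 = 0.8 × 4 / 8 = 0.4 dB.
Output = -7 − 0.4 = -7.4 dBu.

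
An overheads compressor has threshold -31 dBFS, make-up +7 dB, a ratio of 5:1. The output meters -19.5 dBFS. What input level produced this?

Stripping the +7 dB make-up gives -26.5 dBFS at the gain stage.
Post-compression overshoot = -26.5 − (-31) = 4.5 dB.
Undo the ratio: input overshoot = 4.5 × 5 = 22.5 dB, giving input = -8.5 dBFS.

-8.5 dBFS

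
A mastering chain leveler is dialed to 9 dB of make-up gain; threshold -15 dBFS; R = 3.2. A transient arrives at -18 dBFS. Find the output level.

-18 dBFS is 3 dB below the -15 dBFS threshold, so no gain reduction is applied.
Make-up gain adds 9 dB: -18 + 9 = -9 dBFS.

-9 dBFS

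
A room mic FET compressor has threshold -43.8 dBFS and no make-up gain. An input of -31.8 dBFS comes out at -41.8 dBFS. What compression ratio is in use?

6:1

Input overshoot = -31.8 − (-43.8) = 12 dB; output overshoot = -41.8 − (-43.8) = 2 dB.
Ratio = 12 / 2 = 6.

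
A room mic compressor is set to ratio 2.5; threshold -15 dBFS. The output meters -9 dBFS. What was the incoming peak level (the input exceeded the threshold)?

Post-compression overshoot = -9 − (-15) = 6 dB.
Before 2.5:1 compression the overshoot was 6 × 2.5 = 15 dB, so input = -15 + 15 = 0 dBFS.

0 dBFS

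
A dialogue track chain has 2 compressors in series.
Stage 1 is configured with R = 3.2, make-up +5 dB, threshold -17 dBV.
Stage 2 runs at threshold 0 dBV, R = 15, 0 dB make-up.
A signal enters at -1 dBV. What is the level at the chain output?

Stage 1: -1 dBV is 16 dB over -17 dBV; at 3.2:1 that becomes 5 dB over, giving -12 dBV; +5 dB make-up → -7 dBV.
Stage 2: -7 dBV ≤ 0 dBV, so stage 2 doesn't engage; output -7 dBV.

-7 dBV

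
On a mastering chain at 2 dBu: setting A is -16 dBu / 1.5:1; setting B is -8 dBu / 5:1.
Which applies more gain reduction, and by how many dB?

A: GR = 18 − 18/1.5 = 6 dB.
B: GR = 10 − 10/5 = 8 dB.
B applies 2 dB more gain reduction.

B, by 2 dB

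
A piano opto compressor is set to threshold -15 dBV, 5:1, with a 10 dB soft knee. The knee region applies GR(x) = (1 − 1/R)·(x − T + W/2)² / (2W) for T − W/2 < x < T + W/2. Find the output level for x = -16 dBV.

x − T + W/2 = -16 − (-15) + 5 = 4.
GR = (1 − 1/5) × 4² / 20 = 0.8 × 16 / 20 = 0.64 dB.
Output = -16 − 0.64 = -16.64 dBV.

-16.64 dBV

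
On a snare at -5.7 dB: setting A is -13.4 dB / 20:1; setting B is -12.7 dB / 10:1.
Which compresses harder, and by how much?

A: GR = 7.7 − 7.7/20 = 7.315 dB.
B: GR = 7 − 7/10 = 6.3 dB.
Difference: 1.015 dB in favour of A.

A, by 1.015 dB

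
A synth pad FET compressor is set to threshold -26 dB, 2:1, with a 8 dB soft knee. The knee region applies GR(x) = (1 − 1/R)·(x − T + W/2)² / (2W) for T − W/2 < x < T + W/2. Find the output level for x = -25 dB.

x − T + W/2 = -25 − (-26) + 4 = 5.
GR = (1 − 1/2) × 5² / 16 = 0.5 × 25 / 16 = 0.78125 dB.
Output = -25 − 0.78125 = -25.78125 dB.

-25.78125 dB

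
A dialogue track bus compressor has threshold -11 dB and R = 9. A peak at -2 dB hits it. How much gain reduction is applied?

8 dB

-2 dB exceeds the threshold by 9 dB.
At 9:1, output sits 9/9 = 1 dB above threshold.
So the signal is attenuated by 9 − 1 = 8 dB.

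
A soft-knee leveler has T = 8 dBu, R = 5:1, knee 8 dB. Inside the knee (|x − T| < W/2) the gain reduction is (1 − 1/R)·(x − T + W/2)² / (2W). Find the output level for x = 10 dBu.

8.2 dBu

x − T + W/2 = 10 − 8 + 4 = 6.
GR = (1 − 1/5) × 6² / 16 = 0.8 × 36 / 16 = 1.8 dB.
Output = 10 − 1.8 = 8.2 dBu.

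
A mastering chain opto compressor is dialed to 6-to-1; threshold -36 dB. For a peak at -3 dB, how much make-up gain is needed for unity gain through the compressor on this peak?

27.5 dB

Without make-up, output = threshold + overshoot/6 = -36 + 5.5 = -30.5 dB.
Gap to target: 27.5 dB.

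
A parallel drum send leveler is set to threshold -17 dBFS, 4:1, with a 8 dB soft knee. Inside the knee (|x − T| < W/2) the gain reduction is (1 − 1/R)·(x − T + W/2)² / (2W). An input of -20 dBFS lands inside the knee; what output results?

x − T + W/2 = -20 − (-17) + 4 = 1.
GR = (1 − 1/4) × 1² / 16 = 0.75 × 1 / 16 = 0.046875 dB.
Output = -20 − 0.046875 = -20.046875 dBFS.

-20.046875 dBFS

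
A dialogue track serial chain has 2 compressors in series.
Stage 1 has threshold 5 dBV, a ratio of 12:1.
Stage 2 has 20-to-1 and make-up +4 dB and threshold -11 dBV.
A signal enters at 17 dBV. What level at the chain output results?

Stage 1: 12 dB above 5 dBV, reduced 12:1 to 1 dB above → 6 dBV.
Stage 2: overshoot 17 dB → 17/20 = 0.85 dB → -10.15 dBV; +4 dB make-up → -6.15 dBV.

-6.15 dBV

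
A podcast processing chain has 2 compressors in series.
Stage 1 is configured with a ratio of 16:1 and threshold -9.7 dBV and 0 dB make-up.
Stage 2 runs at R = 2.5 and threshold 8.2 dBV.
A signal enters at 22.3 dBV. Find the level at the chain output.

Stage 1: overshoot 32 dB → 32/16 = 2 dB → -7.7 dBV.
Stage 2: -7.7 dBV is at or below the 8.2 dBV threshold — no compression; output -7.7 dBV.

-7.7 dBV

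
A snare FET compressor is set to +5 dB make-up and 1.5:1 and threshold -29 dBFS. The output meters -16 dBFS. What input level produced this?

-17 dBFS

Remove make-up: -16 − 5 = -21 dBFS.
The compressed level sits -21 − (-29) = 8 dB over threshold.
Undo the ratio: input overshoot = 8 × 1.5 = 12 dB, giving input = -17 dBFS.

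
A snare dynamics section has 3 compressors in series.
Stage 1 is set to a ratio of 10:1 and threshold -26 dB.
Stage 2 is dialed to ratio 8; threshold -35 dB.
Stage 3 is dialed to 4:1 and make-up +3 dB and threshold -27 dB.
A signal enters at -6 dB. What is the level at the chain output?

Stage 1: -6 dB is 20 dB over -26 dB; at 10:1 that becomes 2 dB over, giving -24 dB.
Stage 2: overshoot 11 dB → 11/8 = 1.375 dB → -33.625 dB.
Stage 3: below threshold (-33.625 ≤ -27); passes unchanged; make-up brings it to -30.625 dB.

-30.625 dB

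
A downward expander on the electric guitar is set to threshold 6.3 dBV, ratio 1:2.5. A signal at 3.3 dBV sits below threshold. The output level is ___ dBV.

-1.2 dBV

The input is 3 dB below the 6.3 dBV threshold.
A 1:2.5 expander multiplies undershoot by 2.5: 3 × 2.5 = 7.5 dB below threshold.
Output = 6.3 − 7.5 = -1.2 dBV.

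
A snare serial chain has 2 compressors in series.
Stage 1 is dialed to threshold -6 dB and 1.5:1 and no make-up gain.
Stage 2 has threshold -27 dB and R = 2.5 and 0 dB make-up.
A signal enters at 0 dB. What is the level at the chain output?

Stage 1: overshoot 6 dB → 6/1.5 = 4 dB → -2 dB.
Stage 2: 25 dB above -27 dB, reduced 2.5:1 to 10 dB above → -17 dB.

-17 dB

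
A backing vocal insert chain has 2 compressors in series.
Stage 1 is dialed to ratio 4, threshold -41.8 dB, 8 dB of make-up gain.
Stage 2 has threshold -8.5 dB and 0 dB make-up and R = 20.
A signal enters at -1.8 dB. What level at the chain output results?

-23.8 dB

Stage 1: -1.8 dB is 40 dB over -41.8 dB; at 4:1 that becomes 10 dB over, giving -31.8 dB; +8 dB make-up → -23.8 dB.
Stage 2: -23.8 dB is at or below the -8.5 dB threshold — no compression; output -23.8 dB.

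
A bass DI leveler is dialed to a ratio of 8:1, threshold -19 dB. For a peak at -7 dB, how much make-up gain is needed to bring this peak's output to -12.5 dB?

The peak compresses to -19 + 12/8 = -17.5 dB.
To reach -12.5 dB requires -12.5 − (-17.5) = 5 dB of make-up.

5 dB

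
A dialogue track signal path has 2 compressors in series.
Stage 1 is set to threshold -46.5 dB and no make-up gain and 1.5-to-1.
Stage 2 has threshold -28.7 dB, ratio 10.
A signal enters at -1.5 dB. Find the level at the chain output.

-27.48 dB

Stage 1: overshoot 45 dB → 45/1.5 = 30 dB → -16.5 dB.
Stage 2: -16.5 dB is 12.2 dB over -28.7 dB; at 10:1 that becomes 1.22 dB over, giving -27.48 dB.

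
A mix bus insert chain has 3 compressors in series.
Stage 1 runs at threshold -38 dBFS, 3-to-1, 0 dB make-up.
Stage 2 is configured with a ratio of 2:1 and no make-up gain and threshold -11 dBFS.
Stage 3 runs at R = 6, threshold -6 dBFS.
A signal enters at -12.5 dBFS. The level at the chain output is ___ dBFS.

Stage 1: 25.5 dB above -38 dBFS, reduced 3:1 to 8.5 dB above → -29.5 dBFS.
Stage 2: below threshold (-29.5 ≤ -11); passes unchanged; output -29.5 dBFS.
Stage 3: -29.5 dBFS is at or below the -6 dBFS threshold — no compression; output -29.5 dBFS.

-29.5 dBFS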